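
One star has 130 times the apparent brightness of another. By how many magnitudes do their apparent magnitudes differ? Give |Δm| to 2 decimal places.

Pogson: Δm = −2.5 log₁₀(ratio) = −2.5 log₁₀(130) = −2.5 × 2.1139 = -5.285

|Δm| ≈ 5.28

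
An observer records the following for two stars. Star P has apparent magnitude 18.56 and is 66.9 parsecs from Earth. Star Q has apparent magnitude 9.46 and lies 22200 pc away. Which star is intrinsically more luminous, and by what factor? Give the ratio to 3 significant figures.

Star Q is more luminous, by a factor of 4.81×10^8.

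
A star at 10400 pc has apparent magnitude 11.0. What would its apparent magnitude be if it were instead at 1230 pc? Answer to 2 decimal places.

Flux ∝ 1/d², so Δm = 5 log₁₀(d₂/d₁) = 5 log₁₀(1230/10400) = -4.636
m₂ = m₁ + Δm = 11.0 + (-4.636) = 6.364

m ≈ 6.36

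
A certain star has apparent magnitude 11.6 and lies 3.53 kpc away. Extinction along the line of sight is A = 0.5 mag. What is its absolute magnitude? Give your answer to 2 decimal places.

M ≈ -1.64

d = 3.53 kpc = 3530 pc
5 log₁₀(d/10 pc) = 5 log₁₀(3530) − 5 = 12.739
M = m − 5 log₁₀(d/10) − A = 11.6 − 12.739 − 0.5 = -1.639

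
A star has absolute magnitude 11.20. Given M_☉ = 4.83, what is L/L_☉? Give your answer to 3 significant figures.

L/L_☉ ≈ 2.83×10^-3

M − M_☉ = 11.20 − 4.83 = 6.370
L/L_☉ = 10^(−0.4 (M − M_☉)) = 10^-2.548 = 2.831×10^-3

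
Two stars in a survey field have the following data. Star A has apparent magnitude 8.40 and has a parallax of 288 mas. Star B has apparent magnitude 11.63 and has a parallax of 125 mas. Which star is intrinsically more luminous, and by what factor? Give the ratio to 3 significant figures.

Star A: p = 288 mas = 0.288″ → d = 1/p = 3.472 pc
Star A: M = m − 5 log₁₀ d + 5 = 8.40 − 5·0.5406 + 5 = 10.697
Star B: p = 125 mas = 0.125″ → d = 1/p = 8.000 pc
Star B: M = m − 5 log₁₀ d + 5 = 11.63 − 5·0.9031 + 5 = 12.115
ΔM = M_A − M_B = 10.697 − (12.115) = -1.418; smaller M is more luminous → Star A.
L ratio = 10^(0.4 |ΔM|) = 10^0.567 = 3.690

Star A is more luminous, by a factor of 3.69.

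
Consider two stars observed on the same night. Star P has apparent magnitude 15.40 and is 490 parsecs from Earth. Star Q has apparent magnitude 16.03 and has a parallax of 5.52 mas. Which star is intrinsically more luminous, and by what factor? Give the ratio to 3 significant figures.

Star P is more luminous, by a factor of 13.1.

Star P: M = m − 5 log₁₀ d + 5 = 15.40 − 5·2.6902 + 5 = 6.949
Star Q: p = 5.52 mas = 5.52×10^-3″ → d = 1/p = 181.2 pc
Star Q: M = m − 5 log₁₀ d + 5 = 16.03 − 5·2.2581 + 5 = 9.740
ΔM = M_P − M_Q = 6.949 − (9.740) = -2.791; smaller M is more luminous → Star P.
L ratio = 10^(0.4 |ΔM|) = 10^1.116 = 13.07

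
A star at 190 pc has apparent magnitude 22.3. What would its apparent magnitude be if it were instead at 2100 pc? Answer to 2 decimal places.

Flux ∝ 1/d², so Δm = 5 log₁₀(d₂/d₁) = 5 log₁₀(2100/190) = 5.217
m₂ = m₁ + Δm = 22.3 + (5.217) = 27.517

m ≈ 27.52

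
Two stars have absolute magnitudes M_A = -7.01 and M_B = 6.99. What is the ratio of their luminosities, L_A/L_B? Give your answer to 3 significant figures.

L_A/L_B ≈ 398000

ΔM = M_A − M_B = -14.00
L_A/L_B = 10^(−0.4 ΔM) = 10^5.600 = 398100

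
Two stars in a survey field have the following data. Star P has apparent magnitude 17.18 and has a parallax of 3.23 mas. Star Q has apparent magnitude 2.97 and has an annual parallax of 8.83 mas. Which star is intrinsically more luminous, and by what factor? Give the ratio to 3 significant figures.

Star P: p = 3.23 mas = 3.23×10^-3″ → d = 1/p = 309.6 pc
Star P: M = m − 5 log₁₀ d + 5 = 17.18 − 5·2.4908 + 5 = 9.726
Star Q: p = 8.83 mas = 8.83×10^-3″ → d = 1/p = 113.3 pc
Star Q: M = m − 5 log₁₀ d + 5 = 2.97 − 5·2.0540 + 5 = -2.300
ΔM = M_P − M_Q = 9.726 − (-2.300) = 12.026; smaller M is more luminous → Star Q.
L ratio = 10^(0.4 |ΔM|) = 10^4.810 = 64640

Star Q is more luminous, by a factor of 64600.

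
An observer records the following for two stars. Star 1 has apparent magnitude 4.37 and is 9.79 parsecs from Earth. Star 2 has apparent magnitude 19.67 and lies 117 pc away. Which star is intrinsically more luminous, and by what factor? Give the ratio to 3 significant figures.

Star 1: M = m − 5 log₁₀ d + 5 = 4.37 − 5·0.9908 + 5 = 4.416
Star 2: M = m − 5 log₁₀ d + 5 = 19.67 − 5·2.0682 + 5 = 14.329
ΔM = M_1 − M_2 = 4.416 − (14.329) = -9.913; smaller M is more luminous → Star 1.
L ratio = 10^(0.4 |ΔM|) = 10^3.965 = 9230

Star 1 is more luminous, by a factor of 9230.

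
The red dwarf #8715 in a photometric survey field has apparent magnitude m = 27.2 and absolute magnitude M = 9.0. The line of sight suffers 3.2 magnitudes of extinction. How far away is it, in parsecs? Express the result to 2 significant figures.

m − M = 5 log₁₀(d/10 pc) + A  ⇒  27.2 − (9.0) − 3.2 = 5 log₁₀(d/10)
15.000 = 5 log₁₀(d/10)
log₁₀ d = (m − M − A)/5 + 1 = 4.0000
d = 10^4.0000 = 10000 pc

d ≈ 10000 pc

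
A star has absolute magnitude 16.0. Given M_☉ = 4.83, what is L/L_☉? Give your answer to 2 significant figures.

L/L_☉ ≈ 3.4×10^-5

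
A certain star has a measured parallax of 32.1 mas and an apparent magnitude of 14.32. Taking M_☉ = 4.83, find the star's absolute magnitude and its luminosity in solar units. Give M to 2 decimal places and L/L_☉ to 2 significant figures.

d = 1/p = 1000/32.1 mas = 31.15 pc
M = m − 5 log₁₀ d + 5 = 14.32 − 5·1.4935 + 5 = 11.853
M − M_☉ = 11.853 − 4.83 = 7.023
L/L_☉ = 10^(−0.4 × 7.023) = 1.552×10^-3

M ≈ 11.85; L/L_☉ ≈ 1.6×10^-3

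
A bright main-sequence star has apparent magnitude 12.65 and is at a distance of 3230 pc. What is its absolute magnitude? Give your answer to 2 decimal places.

5 log₁₀(d/10 pc) = 5 log₁₀(3230) − 5 = 12.546
M = m − 5 log₁₀(d/10) = 12.65 − 12.546 = 0.104

M ≈ 0.10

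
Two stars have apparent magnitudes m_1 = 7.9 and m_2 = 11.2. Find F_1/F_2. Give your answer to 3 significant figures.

Δm = 7.9 − (11.2) = -3.3
Flux ratio = 10^(−0.4 Δm) = 10^(−0.4 × -3.3) = 10^1.320 = 20.89

F_1/F_2 ≈ 20.9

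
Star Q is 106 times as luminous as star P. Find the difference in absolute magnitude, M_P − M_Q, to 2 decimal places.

M_P − M_Q ≈ 5.06

Pogson: ΔM = −2.5 log₁₀(ratio) = −2.5 log₁₀(106) = −2.5 × 2.0253 = -5.063
Star Q is brighter so has the smaller magnitude: M_P − M_Q is positive.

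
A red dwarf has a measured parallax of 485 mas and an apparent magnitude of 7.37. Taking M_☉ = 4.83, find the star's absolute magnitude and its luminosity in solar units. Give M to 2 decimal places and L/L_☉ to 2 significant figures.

M ≈ 10.80; L/L_☉ ≈ 4.1×10^-3

d = 1/p = 1000/485 mas = 2.062 pc
M = m − 5 log₁₀ d + 5 = 7.37 − 5·0.3143 + 5 = 10.799
M − M_☉ = 10.799 − 4.83 = 5.969
L/L_☉ = 10^(−0.4 × 5.969) = 4.097×10^-3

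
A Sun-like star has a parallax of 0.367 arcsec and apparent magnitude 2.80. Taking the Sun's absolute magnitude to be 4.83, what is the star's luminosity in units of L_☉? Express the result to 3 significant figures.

L/L_☉ ≈ 0.482

d = 1/p = 1/0.367″ = 2.725 pc
M = m − 5 log₁₀ d + 5 = 2.80 − 5·0.4353 + 5 = 5.623
M − M_☉ = 5.623 − 4.83 = 0.793
L/L_☉ = 10^(−0.4 × 0.793) = 0.4816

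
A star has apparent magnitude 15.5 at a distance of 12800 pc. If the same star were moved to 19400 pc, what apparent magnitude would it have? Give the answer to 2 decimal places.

m ≈ 16.40

Flux ∝ 1/d², so Δm = 5 log₁₀(d₂/d₁) = 5 log₁₀(19400/12800) = 0.903
m₂ = m₁ + Δm = 15.5 + (0.903) = 16.403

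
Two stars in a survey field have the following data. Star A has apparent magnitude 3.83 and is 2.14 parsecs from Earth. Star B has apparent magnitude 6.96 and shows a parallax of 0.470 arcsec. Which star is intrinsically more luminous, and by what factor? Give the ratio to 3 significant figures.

Star A is more luminous, by a factor of 18.1.

Star A: M = m − 5 log₁₀ d + 5 = 3.83 − 5·0.3304 + 5 = 7.178
Star B: d = 1/p = 1/0.470″ = 2.128 pc
Star B: M = m − 5 log₁₀ d + 5 = 6.96 − 5·0.3279 + 5 = 10.320
ΔM = M_A − M_B = 7.178 − (10.320) = -3.143; smaller M is more luminous → Star A.
L ratio = 10^(0.4 |ΔM|) = 10^1.257 = 18.07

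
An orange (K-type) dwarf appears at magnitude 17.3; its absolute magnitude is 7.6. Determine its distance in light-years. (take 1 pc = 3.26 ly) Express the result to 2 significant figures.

d ≈ 2800 ly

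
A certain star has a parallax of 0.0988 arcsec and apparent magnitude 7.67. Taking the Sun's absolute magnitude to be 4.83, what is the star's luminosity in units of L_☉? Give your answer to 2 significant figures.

L/L_☉ ≈ 0.075

d = 1/p = 1/0.0988″ = 10.12 pc
M = m − 5 log₁₀ d + 5 = 7.67 − 5·1.0052 + 5 = 7.644
M − M_☉ = 7.644 − 4.83 = 2.814
L/L_☉ = 10^(−0.4 × 2.814) = 0.07490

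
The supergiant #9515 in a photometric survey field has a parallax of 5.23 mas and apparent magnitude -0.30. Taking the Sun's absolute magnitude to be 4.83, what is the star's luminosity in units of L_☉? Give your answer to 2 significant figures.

d = 1/p = 1000/5.23 mas = 191.2 pc
M = m − 5 log₁₀ d + 5 = -0.30 − 5·2.2815 + 5 = -6.707
M − M_☉ = -6.707 − 4.83 = -11.537
L/L_☉ = 10^(−0.4 × -11.537) = 41210

L/L_☉ ≈ 41000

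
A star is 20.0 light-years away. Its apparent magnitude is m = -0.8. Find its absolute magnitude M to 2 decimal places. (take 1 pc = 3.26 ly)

M ≈ 0.26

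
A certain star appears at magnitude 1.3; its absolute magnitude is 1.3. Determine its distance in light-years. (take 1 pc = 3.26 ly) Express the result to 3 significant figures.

Distance modulus: m − M = 1.3 − (1.3) = 0.000
m − M = 5 log₁₀ d − 5
log₁₀ d = (m − M)/5 + 1 = 1.0000
d = 10^1.0000 = 10.00 pc
= 32.60 ly

d ≈ 32.6 ly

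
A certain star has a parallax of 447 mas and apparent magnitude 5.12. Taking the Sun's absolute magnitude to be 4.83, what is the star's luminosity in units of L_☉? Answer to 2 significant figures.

d = 1/p = 1000/447 mas = 2.237 pc
M = m − 5 log₁₀ d + 5 = 5.12 − 5·0.3497 + 5 = 8.372
M − M_☉ = 8.372 − 4.83 = 3.542
L/L_☉ = 10^(−0.4 × 3.542) = 0.03832

L/L_☉ ≈ 0.038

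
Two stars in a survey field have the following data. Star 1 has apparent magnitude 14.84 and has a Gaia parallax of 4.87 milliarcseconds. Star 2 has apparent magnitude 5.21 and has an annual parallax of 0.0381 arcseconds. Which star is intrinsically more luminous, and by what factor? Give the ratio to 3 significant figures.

Star 1: p = 4.87 mas = 4.87×10^-3″ → d = 1/p = 205.3 pc
Star 1: M = m − 5 log₁₀ d + 5 = 14.84 − 5·2.3125 + 5 = 8.278
Star 2: d = 1/p = 1/0.0381″ = 26.25 pc
Star 2: M = m − 5 log₁₀ d + 5 = 5.21 − 5·1.4191 + 5 = 3.115
ΔM = M_1 − M_2 = 8.278 − (3.115) = 5.163; smaller M is more luminous → Star 2.
L ratio = 10^(0.4 |ΔM|) = 10^2.065 = 116.2

Star 2 is more luminous, by a factor of 116.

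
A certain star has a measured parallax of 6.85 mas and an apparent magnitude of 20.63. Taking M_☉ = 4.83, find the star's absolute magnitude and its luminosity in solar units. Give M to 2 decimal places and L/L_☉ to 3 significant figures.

d = 1/p = 1000/6.85 mas = 146.0 pc
M = m − 5 log₁₀ d + 5 = 20.63 − 5·2.1643 + 5 = 14.808
M − M_☉ = 14.808 − 4.83 = 9.978
L/L_☉ = 10^(−0.4 × 9.978) = 1.020×10^-4

M ≈ 14.81; L/L_☉ ≈ 1.02×10^-4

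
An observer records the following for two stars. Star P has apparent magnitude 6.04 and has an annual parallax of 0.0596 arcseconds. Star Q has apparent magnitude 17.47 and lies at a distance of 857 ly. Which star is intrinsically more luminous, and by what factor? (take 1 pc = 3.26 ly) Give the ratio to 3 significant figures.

Star P: d = 1/p = 1/0.0596″ = 16.78 pc
Star P: M = m − 5 log₁₀ d + 5 = 6.04 − 5·1.2248 + 5 = 4.916
Star Q: d = 857 ly / 3.26 = 262.9 pc
Star Q: M = m − 5 log₁₀ d + 5 = 17.47 − 5·2.4198 + 5 = 10.371
ΔM = M_P − M_Q = 4.916 − (10.371) = -5.455; smaller M is more luminous → Star P.
L ratio = 10^(0.4 |ΔM|) = 10^2.182 = 152.0

Star P is more luminous, by a factor of 152.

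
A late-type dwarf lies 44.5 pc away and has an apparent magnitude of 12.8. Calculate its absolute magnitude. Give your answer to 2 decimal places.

M ≈ 9.56

5 log₁₀(d/10 pc) = 5 log₁₀(44.50) − 5 = 3.242
M = m − 5 log₁₀(d/10) = 12.8 − 3.242 = 9.558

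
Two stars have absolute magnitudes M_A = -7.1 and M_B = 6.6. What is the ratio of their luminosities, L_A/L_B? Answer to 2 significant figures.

L_A/L_B ≈ 300000

ΔM = M_A − M_B = -13.7
L_A/L_B = 10^(−0.4 ΔM) = 10^5.480 = 302000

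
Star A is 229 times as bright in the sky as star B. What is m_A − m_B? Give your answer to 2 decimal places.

m_A − m_B ≈ -5.90

Pogson: Δm = −2.5 log₁₀(ratio) = −2.5 log₁₀(229) = −2.5 × 2.3598 = -5.900
Star A is brighter, so it has the smaller magnitude: the difference is negative.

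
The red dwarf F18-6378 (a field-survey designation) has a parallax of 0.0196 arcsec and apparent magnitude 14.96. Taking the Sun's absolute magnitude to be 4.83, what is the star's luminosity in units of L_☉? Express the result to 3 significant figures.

d = 1/p = 1/0.0196″ = 51.02 pc
M = m − 5 log₁₀ d + 5 = 14.96 − 5·1.7077 + 5 = 11.421
M − M_☉ = 11.421 − 4.83 = 6.591
L/L_☉ = 10^(−0.4 × 6.591) = 2.309×10^-3

L/L_☉ ≈ 2.31×10^-3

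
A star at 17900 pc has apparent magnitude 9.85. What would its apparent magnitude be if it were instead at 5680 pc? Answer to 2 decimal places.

Flux ∝ 1/d², so Δm = 5 log₁₀(d₂/d₁) = 5 log₁₀(5680/17900) = -2.493
m₂ = m₁ + Δm = 9.85 + (-2.493) = 7.357

m ≈ 7.36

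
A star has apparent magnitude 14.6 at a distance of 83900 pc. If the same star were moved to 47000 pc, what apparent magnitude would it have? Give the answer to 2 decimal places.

Flux ∝ 1/d², so Δm = 5 log₁₀(d₂/d₁) = 5 log₁₀(47000/83900) = -1.258
m₂ = m₁ + Δm = 14.6 + (-1.258) = 13.342

m ≈ 13.34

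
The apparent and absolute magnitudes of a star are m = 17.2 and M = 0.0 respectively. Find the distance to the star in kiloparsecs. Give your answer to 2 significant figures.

μ = m − M = 17.200
m − M = 5 log₁₀ d − 5
log₁₀ d = (m − M)/5 + 1 = 4.4400
d = 10^4.4400 = 27540 pc
= 27.54 kpc

d ≈ 28 kpc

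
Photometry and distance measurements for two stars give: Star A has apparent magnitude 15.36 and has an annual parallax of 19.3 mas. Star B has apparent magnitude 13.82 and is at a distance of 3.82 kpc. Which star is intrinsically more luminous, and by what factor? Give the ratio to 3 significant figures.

Star B is more luminous, by a factor of 22500.

Star A: p = 19.3 mas = 0.0193″ → d = 1/p = 51.81 pc
Star A: M = m − 5 log₁₀ d + 5 = 15.36 − 5·1.7144 + 5 = 11.788
Star B: d = 3.82 kpc = 3820 pc
Star B: M = m − 5 log₁₀ d + 5 = 13.82 − 5·3.5821 + 5 = 0.910
ΔM = M_A − M_B = 11.788 − (0.910) = 10.878; smaller M is more luminous → Star B.
L ratio = 10^(0.4 |ΔM|) = 10^4.351 = 22450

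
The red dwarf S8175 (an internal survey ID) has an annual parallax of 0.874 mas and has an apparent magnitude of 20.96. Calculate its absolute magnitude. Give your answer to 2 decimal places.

M ≈ 10.67

p = 0.874 mas = 8.74×10^-4″ → d = 1/p = 1144 pc
5 log₁₀(d/10 pc) = 5 log₁₀(1144) − 5 = 10.292
M = m − 5 log₁₀(d/10) = 20.96 − 10.292 = 10.668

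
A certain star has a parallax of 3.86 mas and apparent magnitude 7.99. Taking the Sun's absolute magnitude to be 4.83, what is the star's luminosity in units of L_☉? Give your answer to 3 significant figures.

L/L_☉ ≈ 36.5

d = 1/p = 1000/3.86 mas = 259.1 pc
M = m − 5 log₁₀ d + 5 = 7.99 − 5·2.4134 + 5 = 0.923
M − M_☉ = 0.923 − 4.83 = -3.907
L/L_☉ = 10^(−0.4 × -3.907) = 36.54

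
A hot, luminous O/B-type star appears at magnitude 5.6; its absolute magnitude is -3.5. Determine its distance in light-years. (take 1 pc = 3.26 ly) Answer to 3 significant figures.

d ≈ 2150 ly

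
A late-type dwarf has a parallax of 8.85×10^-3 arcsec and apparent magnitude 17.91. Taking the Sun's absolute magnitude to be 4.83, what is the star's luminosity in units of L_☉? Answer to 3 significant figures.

L/L_☉ ≈ 7.48×10^-4

d = 1/p = 1/8.85×10^-3″ = 113.0 pc
M = m − 5 log₁₀ d + 5 = 17.91 − 5·2.0531 + 5 = 12.645
M − M_☉ = 12.645 − 4.83 = 7.815
L/L_☉ = 10^(−0.4 × 7.815) = 7.484×10^-4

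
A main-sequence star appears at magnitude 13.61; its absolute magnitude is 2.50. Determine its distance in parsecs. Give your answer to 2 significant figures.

d ≈ 1700 pc

μ = m − M = 11.110
m − M = 5 log₁₀ d − 5
log₁₀ d = (m − M)/5 + 1 = 3.2220
d = 10^3.2220 = 1667 pc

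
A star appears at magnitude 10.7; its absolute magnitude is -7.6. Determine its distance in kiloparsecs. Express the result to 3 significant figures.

Distance modulus: m − M = 10.7 − (-7.6) = 18.300
m − M = 5 log₁₀ d − 5
log₁₀ d = (m − M)/5 + 1 = 4.6600
d = 10^4.6600 = 45710 pc
= 45.71 kpc

d ≈ 45.7 kpc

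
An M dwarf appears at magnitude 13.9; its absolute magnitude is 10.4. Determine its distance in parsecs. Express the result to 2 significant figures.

μ = m − M = 3.500
m − M = 5 log₁₀ d − 5
log₁₀ d = (m − M)/5 + 1 = 1.7000
d = 10^1.7000 = 50.12 pc

d ≈ 50 pc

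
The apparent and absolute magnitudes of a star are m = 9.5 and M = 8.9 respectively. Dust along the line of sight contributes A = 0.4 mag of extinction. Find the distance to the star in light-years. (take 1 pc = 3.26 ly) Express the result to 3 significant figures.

d ≈ 35.7 ly

m − M = 5 log₁₀(d/10 pc) + A  ⇒  9.5 − (8.9) − 0.4 = 5 log₁₀(d/10)
0.200 = 5 log₁₀(d/10)
log₁₀ d = (m − M − A)/5 + 1 = 1.0400
d = 10^1.0400 = 10.96 pc
= 35.75 ly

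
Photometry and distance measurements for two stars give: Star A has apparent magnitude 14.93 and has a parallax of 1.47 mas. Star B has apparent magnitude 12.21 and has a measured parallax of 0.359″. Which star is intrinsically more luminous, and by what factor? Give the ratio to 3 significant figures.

Star A: p = 1.47 mas = 1.47×10^-3″ → d = 1/p = 680.3 pc
Star A: M = m − 5 log₁₀ d + 5 = 14.93 − 5·2.8327 + 5 = 5.767
Star B: d = 1/p = 1/0.359″ = 2.786 pc
Star B: M = m − 5 log₁₀ d + 5 = 12.21 − 5·0.4449 + 5 = 14.985
ΔM = M_A − M_B = 5.767 − (14.985) = -9.219; smaller M is more luminous → Star A.
L ratio = 10^(0.4 |ΔM|) = 10^3.688 = 4870

Star A is more luminous, by a factor of 4870.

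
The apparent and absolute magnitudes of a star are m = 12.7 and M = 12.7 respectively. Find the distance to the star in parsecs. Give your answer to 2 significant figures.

d ≈ 10 pc

μ = m − M = 0.000
m − M = 5 log₁₀ d − 5
log₁₀ d = (m − M)/5 + 1 = 1.0000
d = 10^1.0000 = 10.00 pc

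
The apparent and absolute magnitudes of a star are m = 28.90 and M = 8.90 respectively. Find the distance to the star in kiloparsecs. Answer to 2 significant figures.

d ≈ 100 kpc

μ = m − M = 20.000
m − M = 5 log₁₀ d − 5
log₁₀ d = (m − M)/5 + 1 = 5.0000
d = 10^5.0000 = 100000 pc
= 100.0 kpc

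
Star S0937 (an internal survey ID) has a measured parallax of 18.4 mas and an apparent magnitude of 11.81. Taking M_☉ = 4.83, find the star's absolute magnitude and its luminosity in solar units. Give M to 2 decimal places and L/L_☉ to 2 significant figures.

M ≈ 8.13; L/L_☉ ≈ 0.048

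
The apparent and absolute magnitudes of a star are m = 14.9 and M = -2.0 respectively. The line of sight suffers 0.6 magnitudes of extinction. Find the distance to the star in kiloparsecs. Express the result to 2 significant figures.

d ≈ 18 kpc

m − M = 5 log₁₀(d/10 pc) + A  ⇒  14.9 − (-2.0) − 0.6 = 5 log₁₀(d/10)
16.300 = 5 log₁₀(d/10)
log₁₀ d = (m − M − A)/5 + 1 = 4.2600
d = 10^4.2600 = 18200 pc
= 18.20 kpc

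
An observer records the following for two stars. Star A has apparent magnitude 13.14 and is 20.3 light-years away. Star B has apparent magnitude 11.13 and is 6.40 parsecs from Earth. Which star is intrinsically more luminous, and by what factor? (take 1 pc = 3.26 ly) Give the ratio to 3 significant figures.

Star A: d = 20.3 ly / 3.26 = 6.227 pc
Star A: M = m − 5 log₁₀ d + 5 = 13.14 − 5·0.7943 + 5 = 14.169
Star B: M = m − 5 log₁₀ d + 5 = 11.13 − 5·0.8062 + 5 = 12.099
ΔM = M_A − M_B = 14.169 − (12.099) = 2.070; smaller M is more luminous → Star B.
L ratio = 10^(0.4 |ΔM|) = 10^0.828 = 6.727

Star B is more luminous, by a factor of 6.73.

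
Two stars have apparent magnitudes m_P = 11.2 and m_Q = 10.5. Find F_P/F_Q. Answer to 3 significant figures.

Magnitude difference = 0.7
Flux ratio = 10^(−0.4 Δm) = 10^(−0.4 × 0.7) = 10^-0.280 = 0.5248

F_P/F_Q ≈ 0.525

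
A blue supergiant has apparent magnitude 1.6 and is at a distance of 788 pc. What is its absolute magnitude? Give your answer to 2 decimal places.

5 log₁₀(d/10 pc) = 5 log₁₀(788.0) − 5 = 9.483
M = m − 5 log₁₀(d/10) = 1.6 − 9.483 = -7.883

M ≈ -7.88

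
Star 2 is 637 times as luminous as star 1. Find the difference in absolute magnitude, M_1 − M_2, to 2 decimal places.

Pogson: ΔM = −2.5 log₁₀(ratio) = −2.5 log₁₀(637) = −2.5 × 2.8041 = -7.010
Star 2 is brighter so has the smaller magnitude: M_1 − M_2 is positive.

M_1 − M_2 ≈ 7.01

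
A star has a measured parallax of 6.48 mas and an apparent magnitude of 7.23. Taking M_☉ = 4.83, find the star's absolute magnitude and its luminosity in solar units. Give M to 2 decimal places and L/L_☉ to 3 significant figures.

M ≈ 1.29; L/L_☉ ≈ 26.1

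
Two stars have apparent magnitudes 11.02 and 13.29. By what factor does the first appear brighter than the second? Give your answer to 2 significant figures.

8.1

Magnitude difference = -2.27
Flux ratio = 10^(−0.4 Δm) = 10^(−0.4 × -2.27) = 10^0.908 = 8.091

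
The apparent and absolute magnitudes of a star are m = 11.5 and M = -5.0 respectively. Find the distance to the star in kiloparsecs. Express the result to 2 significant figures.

d ≈ 20 kpc

Distance modulus: m − M = 11.5 − (-5.0) = 16.500
m − M = 5 log₁₀ d − 5
log₁₀ d = (m − M)/5 + 1 = 4.3000
d = 10^4.3000 = 19950 pc
= 19.95 kpc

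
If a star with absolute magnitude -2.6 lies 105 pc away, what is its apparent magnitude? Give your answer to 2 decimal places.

m ≈ 2.51

m = M + 5 log₁₀ d − 5 = -2.6 + 5·2.0212 − 5 = 2.506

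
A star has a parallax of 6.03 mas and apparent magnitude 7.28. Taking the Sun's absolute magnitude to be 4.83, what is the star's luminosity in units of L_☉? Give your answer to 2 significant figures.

L/L_☉ ≈ 29

d = 1/p = 1000/6.03 mas = 165.8 pc
M = m − 5 log₁₀ d + 5 = 7.28 − 5·2.2197 + 5 = 1.182
M − M_☉ = 1.182 − 4.83 = -3.648
L/L_☉ = 10^(−0.4 × -3.648) = 28.80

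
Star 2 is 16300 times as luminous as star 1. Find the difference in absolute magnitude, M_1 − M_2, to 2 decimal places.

M_1 − M_2 ≈ 10.53

Pogson: ΔM = −2.5 log₁₀(ratio) = −2.5 log₁₀(16300) = −2.5 × 4.2122 = -10.530
Star 2 is brighter so has the smaller magnitude: M_1 − M_2 is positive.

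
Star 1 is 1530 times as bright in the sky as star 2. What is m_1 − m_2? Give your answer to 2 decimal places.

m_1 − m_2 ≈ -7.96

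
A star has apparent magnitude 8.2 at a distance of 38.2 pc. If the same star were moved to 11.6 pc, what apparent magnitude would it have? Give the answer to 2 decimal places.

m ≈ 5.61

Flux ∝ 1/d², so Δm = 5 log₁₀(d₂/d₁) = 5 log₁₀(11.6/38.2) = -2.588
m₂ = m₁ + Δm = 8.2 + (-2.588) = 5.612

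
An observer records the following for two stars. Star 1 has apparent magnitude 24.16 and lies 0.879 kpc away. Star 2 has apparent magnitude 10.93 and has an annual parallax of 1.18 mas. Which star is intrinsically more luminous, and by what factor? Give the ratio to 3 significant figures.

Star 1: d = 0.879 kpc = 879.0 pc
Star 1: M = m − 5 log₁₀ d + 5 = 24.16 − 5·2.9440 + 5 = 14.440
Star 2: p = 1.18 mas = 1.18×10^-3″ → d = 1/p = 847.5 pc
Star 2: M = m − 5 log₁₀ d + 5 = 10.93 − 5·2.9281 + 5 = 1.289
ΔM = M_1 − M_2 = 14.440 − (1.289) = 13.151; smaller M is more luminous → Star 2.
L ratio = 10^(0.4 |ΔM|) = 10^5.260 = 182100

Star 2 is more luminous, by a factor of 182000.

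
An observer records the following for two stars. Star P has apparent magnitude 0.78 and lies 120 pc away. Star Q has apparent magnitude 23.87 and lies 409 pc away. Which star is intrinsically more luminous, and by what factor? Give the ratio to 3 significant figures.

Star P: M = m − 5 log₁₀ d + 5 = 0.78 − 5·2.0792 + 5 = -4.616
Star Q: M = m − 5 log₁₀ d + 5 = 23.87 − 5·2.6117 + 5 = 15.811
ΔM = M_P − M_Q = -4.616 − (15.811) = -20.427; smaller M is more luminous → Star P.
L ratio = 10^(0.4 |ΔM|) = 10^8.171 = 1.482×10^8

Star P is more luminous, by a factor of 1.48×10^8.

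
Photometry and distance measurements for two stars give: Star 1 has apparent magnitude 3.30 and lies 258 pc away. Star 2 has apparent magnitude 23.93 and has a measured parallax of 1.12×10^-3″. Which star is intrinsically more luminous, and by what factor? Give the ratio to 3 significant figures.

Star 1: M = m − 5 log₁₀ d + 5 = 3.30 − 5·2.4116 + 5 = -3.758
Star 2: d = 1/p = 1/1.12×10^-3″ = 892.9 pc
Star 2: M = m − 5 log₁₀ d + 5 = 23.93 − 5·2.9508 + 5 = 14.176
ΔM = M_1 − M_2 = -3.758 − (14.176) = -17.934; smaller M is more luminous → Star 1.
L ratio = 10^(0.4 |ΔM|) = 10^7.174 = 1.492×10^7

Star 1 is more luminous, by a factor of 1.49×10^7.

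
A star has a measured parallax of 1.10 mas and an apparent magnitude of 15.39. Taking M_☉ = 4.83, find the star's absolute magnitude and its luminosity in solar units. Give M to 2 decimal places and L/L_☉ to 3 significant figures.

d = 1/p = 1000/1.10 mas = 909.1 pc
M = m − 5 log₁₀ d + 5 = 15.39 − 5·2.9586 + 5 = 5.597
M − M_☉ = 5.597 − 4.83 = 0.767
L/L_☉ = 10^(−0.4 × 0.767) = 0.4934

M ≈ 5.60; L/L_☉ ≈ 0.493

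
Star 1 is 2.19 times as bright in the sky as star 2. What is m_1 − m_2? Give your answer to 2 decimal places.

Pogson: Δm = −2.5 log₁₀(ratio) = −2.5 log₁₀(2.19) = −2.5 × 0.3404 = -0.851
Star 1 is brighter, so it has the smaller magnitude: the difference is negative.

m_1 − m_2 ≈ -0.85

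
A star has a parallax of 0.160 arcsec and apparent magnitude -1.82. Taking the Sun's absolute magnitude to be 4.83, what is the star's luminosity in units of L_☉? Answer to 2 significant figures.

d = 1/p = 1/0.160″ = 6.250 pc
M = m − 5 log₁₀ d + 5 = -1.82 − 5·0.7959 + 5 = -0.799
M − M_☉ = -0.799 − 4.83 = -5.629
L/L_☉ = 10^(−0.4 × -5.629) = 178.6

L/L_☉ ≈ 180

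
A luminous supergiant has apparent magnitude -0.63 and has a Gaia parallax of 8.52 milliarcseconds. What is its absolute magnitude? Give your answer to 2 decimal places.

p = 8.52 mas = 8.52×10^-3″ → d = 1/p = 117.4 pc
5 log₁₀(d/10 pc) = 5 log₁₀(117.4) − 5 = 5.348
M = m − 5 log₁₀(d/10) = -0.63 − 5.348 = -5.978

M ≈ -5.98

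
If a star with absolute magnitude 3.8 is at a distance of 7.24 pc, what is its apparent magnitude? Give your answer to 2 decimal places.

m ≈ 3.10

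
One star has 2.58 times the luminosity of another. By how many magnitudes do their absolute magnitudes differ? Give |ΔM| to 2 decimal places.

|ΔM| ≈ 1.03

Pogson: ΔM = −2.5 log₁₀(ratio) = −2.5 log₁₀(2.58) = −2.5 × 0.4116 = -1.029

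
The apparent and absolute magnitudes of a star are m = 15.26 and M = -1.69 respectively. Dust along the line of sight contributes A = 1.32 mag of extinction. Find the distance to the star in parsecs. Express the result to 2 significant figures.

m − M = 5 log₁₀(d/10 pc) + A  ⇒  15.26 − (-1.69) − 1.32 = 5 log₁₀(d/10)
15.630 = 5 log₁₀(d/10)
log₁₀ d = (m − M − A)/5 + 1 = 4.1260
d = 10^4.1260 = 13370 pc

d ≈ 13000 pc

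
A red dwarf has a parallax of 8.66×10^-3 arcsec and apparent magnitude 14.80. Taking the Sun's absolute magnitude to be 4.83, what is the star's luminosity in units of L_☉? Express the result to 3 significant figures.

L/L_☉ ≈ 0.0137

d = 1/p = 1/8.66×10^-3″ = 115.5 pc
M = m − 5 log₁₀ d + 5 = 14.80 − 5·2.0625 + 5 = 9.488
M − M_☉ = 9.488 − 4.83 = 4.658
L/L_☉ = 10^(−0.4 × 4.658) = 0.01371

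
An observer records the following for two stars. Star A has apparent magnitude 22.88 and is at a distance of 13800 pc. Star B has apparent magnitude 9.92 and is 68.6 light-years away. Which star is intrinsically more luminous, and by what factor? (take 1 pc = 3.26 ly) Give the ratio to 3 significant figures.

Star A: M = m − 5 log₁₀ d + 5 = 22.88 − 5·4.1399 + 5 = 7.181
Star B: d = 68.6 ly / 3.26 = 21.04 pc
Star B: M = m − 5 log₁₀ d + 5 = 9.92 − 5·1.3231 + 5 = 8.304
ΔM = M_A − M_B = 7.181 − (8.304) = -1.124; smaller M is more luminous → Star A.
L ratio = 10^(0.4 |ΔM|) = 10^0.450 = 2.815

Star A is more luminous, by a factor of 2.82.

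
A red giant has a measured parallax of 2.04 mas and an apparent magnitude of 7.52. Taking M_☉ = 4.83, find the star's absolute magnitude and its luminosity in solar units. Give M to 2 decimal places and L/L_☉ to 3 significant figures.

d = 1/p = 1000/2.04 mas = 490.2 pc
M = m − 5 log₁₀ d + 5 = 7.52 − 5·2.6904 + 5 = -0.932
M − M_☉ = -0.932 − 4.83 = -5.762
L/L_☉ = 10^(−0.4 × -5.762) = 201.7

M ≈ -0.93; L/L_☉ ≈ 202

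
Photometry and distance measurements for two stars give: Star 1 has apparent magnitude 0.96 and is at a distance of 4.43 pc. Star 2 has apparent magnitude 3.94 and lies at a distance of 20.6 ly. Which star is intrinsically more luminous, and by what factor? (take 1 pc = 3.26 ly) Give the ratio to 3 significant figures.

Star 1: M = m − 5 log₁₀ d + 5 = 0.96 − 5·0.6464 + 5 = 2.728
Star 2: d = 20.6 ly / 3.26 = 6.319 pc
Star 2: M = m − 5 log₁₀ d + 5 = 3.94 − 5·0.8006 + 5 = 4.937
ΔM = M_1 − M_2 = 2.728 − (4.937) = -2.209; smaller M is more luminous → Star 1.
L ratio = 10^(0.4 |ΔM|) = 10^0.884 = 7.647

Star 1 is more luminous, by a factor of 7.65.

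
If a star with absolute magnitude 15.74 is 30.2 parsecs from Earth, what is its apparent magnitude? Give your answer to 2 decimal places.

m ≈ 18.14

m = M + 5 log₁₀ d − 5 = 15.74 + 5·1.4800 − 5 = 18.140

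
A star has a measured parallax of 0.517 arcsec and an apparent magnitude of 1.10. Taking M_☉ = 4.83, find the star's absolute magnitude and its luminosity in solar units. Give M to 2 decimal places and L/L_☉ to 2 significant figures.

M ≈ 4.67; L/L_☉ ≈ 1.2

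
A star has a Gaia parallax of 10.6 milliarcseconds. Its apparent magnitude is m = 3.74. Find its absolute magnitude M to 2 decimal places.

p = 10.6 mas = 0.0106″ → d = 1/p = 94.34 pc
5 log₁₀(d/10 pc) = 5 log₁₀(94.34) − 5 = 4.873
M = m − 5 log₁₀(d/10) = 3.74 − 4.873 = -1.133

M ≈ -1.13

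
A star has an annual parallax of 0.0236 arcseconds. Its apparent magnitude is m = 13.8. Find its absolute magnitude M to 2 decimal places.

d = 1/p = 1/0.0236″ = 42.37 pc
5 log₁₀(d/10 pc) = 5 log₁₀(42.37) − 5 = 3.135
M = m − 5 log₁₀(d/10) = 13.8 − 3.135 = 10.665

M ≈ 10.66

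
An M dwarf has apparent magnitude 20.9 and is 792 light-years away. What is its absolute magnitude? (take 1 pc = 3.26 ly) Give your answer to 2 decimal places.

d = 792 ly / 3.26 = 242.9 pc
5 log₁₀(d/10 pc) = 5 log₁₀(242.9) − 5 = 6.928
M = m − 5 log₁₀(d/10) = 20.9 − 6.928 = 13.972

M ≈ 13.97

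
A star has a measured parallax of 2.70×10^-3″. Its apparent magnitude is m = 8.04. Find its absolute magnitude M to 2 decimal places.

M ≈ 0.20

d = 1/p = 1/2.70×10^-3″ = 370.4 pc
5 log₁₀(d/10 pc) = 5 log₁₀(370.4) − 5 = 7.843
M = m − 5 log₁₀(d/10) = 8.04 − 7.843 = 0.197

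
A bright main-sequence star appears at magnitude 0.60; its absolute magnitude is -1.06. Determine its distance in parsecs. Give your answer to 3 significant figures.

Distance modulus: m − M = 0.60 − (-1.06) = 1.660
m − M = 5 log₁₀ d − 5
log₁₀ d = (m − M)/5 + 1 = 1.3320
d = 10^1.3320 = 21.48 pc

d ≈ 21.5 pc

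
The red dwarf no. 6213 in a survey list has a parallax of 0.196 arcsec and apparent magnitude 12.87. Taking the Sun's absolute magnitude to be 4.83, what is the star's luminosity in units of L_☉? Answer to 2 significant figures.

L/L_☉ ≈ 1.6×10^-4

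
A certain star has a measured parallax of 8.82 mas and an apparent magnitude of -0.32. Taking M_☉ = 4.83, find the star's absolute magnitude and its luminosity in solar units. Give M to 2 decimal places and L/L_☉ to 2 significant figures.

M ≈ -5.59; L/L_☉ ≈ 15000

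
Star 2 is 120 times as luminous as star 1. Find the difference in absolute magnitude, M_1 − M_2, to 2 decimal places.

M_1 − M_2 ≈ 5.20

Pogson: ΔM = −2.5 log₁₀(ratio) = −2.5 log₁₀(120) = −2.5 × 2.0792 = -5.198
Star 2 is brighter so has the smaller magnitude: M_1 − M_2 is positive.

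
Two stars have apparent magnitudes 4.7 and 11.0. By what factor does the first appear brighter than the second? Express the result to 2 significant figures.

330

Magnitude difference = -6.3
Flux ratio = 10^(−0.4 Δm) = 10^(−0.4 × -6.3) = 10^2.520 = 331.1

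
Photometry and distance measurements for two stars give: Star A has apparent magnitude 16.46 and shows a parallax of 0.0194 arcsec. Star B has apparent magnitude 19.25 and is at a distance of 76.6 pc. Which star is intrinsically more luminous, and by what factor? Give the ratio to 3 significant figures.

Star A: d = 1/p = 1/0.0194″ = 51.55 pc
Star A: M = m − 5 log₁₀ d + 5 = 16.46 − 5·1.7122 + 5 = 12.899
Star B: M = m − 5 log₁₀ d + 5 = 19.25 − 5·1.8842 + 5 = 14.829
ΔM = M_A − M_B = 12.899 − (14.829) = -1.930; smaller M is more luminous → Star A.
L ratio = 10^(0.4 |ΔM|) = 10^0.772 = 5.915

Star A is more luminous, by a factor of 5.91.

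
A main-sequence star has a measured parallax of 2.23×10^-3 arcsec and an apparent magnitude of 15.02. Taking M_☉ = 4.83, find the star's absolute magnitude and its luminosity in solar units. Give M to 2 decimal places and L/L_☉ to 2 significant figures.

M ≈ 6.76; L/L_☉ ≈ 0.17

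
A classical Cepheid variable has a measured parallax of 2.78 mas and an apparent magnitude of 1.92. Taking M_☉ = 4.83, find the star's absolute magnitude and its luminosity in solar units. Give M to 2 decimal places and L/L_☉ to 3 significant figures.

d = 1/p = 1000/2.78 mas = 359.7 pc
M = m − 5 log₁₀ d + 5 = 1.92 − 5·2.5560 + 5 = -5.860
M − M_☉ = -5.860 − 4.83 = -10.690
L/L_☉ = 10^(−0.4 × -10.690) = 18880

M ≈ -5.86; L/L_☉ ≈ 18900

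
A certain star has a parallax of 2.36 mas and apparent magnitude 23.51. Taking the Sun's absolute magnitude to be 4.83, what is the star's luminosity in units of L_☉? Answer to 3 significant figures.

d = 1/p = 1000/2.36 mas = 423.7 pc
M = m − 5 log₁₀ d + 5 = 23.51 − 5·2.6271 + 5 = 15.375
M − M_☉ = 15.375 − 4.83 = 10.545
L/L_☉ = 10^(−0.4 × 10.545) = 6.056×10^-5

L/L_☉ ≈ 6.06×10^-5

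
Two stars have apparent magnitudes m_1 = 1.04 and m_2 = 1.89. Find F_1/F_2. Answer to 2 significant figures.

F_1/F_2 ≈ 2.2

Δm = 1.04 − (1.89) = -0.85
Flux ratio = 10^(−0.4 Δm) = 10^(−0.4 × -0.85) = 10^0.340 = 2.188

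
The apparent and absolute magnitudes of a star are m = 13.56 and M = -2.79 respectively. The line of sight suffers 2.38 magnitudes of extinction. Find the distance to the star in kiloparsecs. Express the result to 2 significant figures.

d ≈ 6.2 kpc

m − M = 5 log₁₀(d/10 pc) + A  ⇒  13.56 − (-2.79) − 2.38 = 5 log₁₀(d/10)
13.970 = 5 log₁₀(d/10)
log₁₀ d = (m − M − A)/5 + 1 = 3.7940
d = 10^3.7940 = 6223 pc
= 6.223 kpc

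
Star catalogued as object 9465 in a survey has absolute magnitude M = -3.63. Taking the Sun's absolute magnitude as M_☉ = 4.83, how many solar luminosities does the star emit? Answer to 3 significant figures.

L/L_☉ ≈ 2420

M − M_☉ = -3.63 − 4.83 = -8.460
L/L_☉ = 10^(−0.4 (M − M_☉)) = 10^3.384 = 2421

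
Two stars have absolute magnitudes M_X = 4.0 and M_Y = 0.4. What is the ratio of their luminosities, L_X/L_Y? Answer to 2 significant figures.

L_X/L_Y ≈ 0.036

ΔM = M_X − M_Y = 3.6
L_X/L_Y = 10^(−0.4 ΔM) = 10^-1.440 = 0.03631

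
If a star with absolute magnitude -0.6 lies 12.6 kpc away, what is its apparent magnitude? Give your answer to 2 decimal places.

m ≈ 14.90

d = 12.6 kpc = 12600 pc
m = M + 5 log₁₀ d − 5 = -0.6 + 5·4.1004 − 5 = 14.902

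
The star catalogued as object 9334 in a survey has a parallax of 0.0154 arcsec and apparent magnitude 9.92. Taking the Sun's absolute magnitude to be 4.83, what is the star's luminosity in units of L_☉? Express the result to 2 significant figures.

d = 1/p = 1/0.0154″ = 64.94 pc
M = m − 5 log₁₀ d + 5 = 9.92 − 5·1.8125 + 5 = 5.858
M − M_☉ = 5.858 − 4.83 = 1.028
L/L_☉ = 10^(−0.4 × 1.028) = 0.3881

L/L_☉ ≈ 0.39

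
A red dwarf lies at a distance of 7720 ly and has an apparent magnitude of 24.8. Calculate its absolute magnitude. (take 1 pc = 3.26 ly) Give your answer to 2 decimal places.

d = 7720 ly / 3.26 = 2368 pc
5 log₁₀(d/10 pc) = 5 log₁₀(2368) − 5 = 11.872
M = m − 5 log₁₀(d/10) = 24.8 − 11.872 = 12.928

M ≈ 12.93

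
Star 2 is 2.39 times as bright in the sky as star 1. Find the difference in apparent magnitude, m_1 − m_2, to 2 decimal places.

Pogson: Δm = −2.5 log₁₀(ratio) = −2.5 log₁₀(2.39) = −2.5 × 0.3784 = -0.946
Star 2 is brighter so has the smaller magnitude: m_1 − m_2 is positive.

m_1 − m_2 ≈ 0.95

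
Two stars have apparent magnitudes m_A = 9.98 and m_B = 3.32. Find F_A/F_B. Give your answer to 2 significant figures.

F_A/F_B ≈ 2.2×10^-3

Magnitude difference = 6.66
Flux ratio = 10^(−0.4 Δm) = 10^(−0.4 × 6.66) = 10^-2.664 = 2.168×10^-3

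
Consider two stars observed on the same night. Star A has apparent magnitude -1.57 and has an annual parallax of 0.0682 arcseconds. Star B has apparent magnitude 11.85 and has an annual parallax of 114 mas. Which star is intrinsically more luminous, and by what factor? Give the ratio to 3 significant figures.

Star A is more luminous, by a factor of 652000.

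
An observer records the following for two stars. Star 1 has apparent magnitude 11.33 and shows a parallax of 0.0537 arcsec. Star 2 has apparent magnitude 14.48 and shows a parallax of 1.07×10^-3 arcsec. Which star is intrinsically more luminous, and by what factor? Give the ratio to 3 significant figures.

Star 2 is more luminous, by a factor of 138.

Star 1: d = 1/p = 1/0.0537″ = 18.62 pc
Star 1: M = m − 5 log₁₀ d + 5 = 11.33 − 5·1.2700 + 5 = 9.980
Star 2: d = 1/p = 1/1.07×10^-3″ = 934.6 pc
Star 2: M = m − 5 log₁₀ d + 5 = 14.48 − 5·2.9706 + 5 = 4.627
ΔM = M_1 − M_2 = 9.980 − (4.627) = 5.353; smaller M is more luminous → Star 2.
L ratio = 10^(0.4 |ΔM|) = 10^2.141 = 138.4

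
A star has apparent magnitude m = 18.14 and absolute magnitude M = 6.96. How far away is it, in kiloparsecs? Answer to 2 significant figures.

d ≈ 1.7 kpc

μ = m − M = 11.180
m − M = 5 log₁₀ d − 5
log₁₀ d = (m − M)/5 + 1 = 3.2360
d = 10^3.2360 = 1722 pc
= 1.722 kpc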